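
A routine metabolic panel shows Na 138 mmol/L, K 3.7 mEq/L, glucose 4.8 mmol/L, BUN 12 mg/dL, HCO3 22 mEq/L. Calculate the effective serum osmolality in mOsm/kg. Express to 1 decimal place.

Effective osmolality excludes urea (freely permeant across cell membranes):
2·Na + glucose
= 2·138 + 4.8
= 276 + 4.8
= 280.8 mOsm/kg

280.8 mOsm/kg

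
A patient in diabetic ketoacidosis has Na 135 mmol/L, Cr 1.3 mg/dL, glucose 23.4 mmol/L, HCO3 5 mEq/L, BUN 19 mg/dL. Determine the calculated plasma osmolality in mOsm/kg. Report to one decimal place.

Calculated osmolality = 2·Na + glucose + BUN/2.8
= 2·135 + 23.4 + 19/2.8
= 270 + 23.40 + 6.79
= 300.19 mOsm/kg

300.2 mOsm/kg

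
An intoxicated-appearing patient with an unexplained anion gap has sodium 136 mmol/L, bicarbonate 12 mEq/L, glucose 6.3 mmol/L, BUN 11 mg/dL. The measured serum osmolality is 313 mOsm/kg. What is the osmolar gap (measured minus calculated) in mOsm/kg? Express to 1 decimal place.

30.8 mOsm/kg

Calculated osmolality = 2·Na + glucose + BUN/2.8
= 2·136 + 6.3 + 11/2.8
= 272 + 6.30 + 3.93
= 282.23 mOsm/kg ≈ 282.2 mOsm/kg
Osmolar gap = measured − calculated = 313 − 282.2 = 30.8 mOsm/kg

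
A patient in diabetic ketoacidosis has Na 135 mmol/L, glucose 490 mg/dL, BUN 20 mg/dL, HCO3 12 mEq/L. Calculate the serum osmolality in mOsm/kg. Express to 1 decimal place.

Calculated osmolality = 2·Na + glucose/18 + BUN/2.8
= 2·135 + 490/18 + 20/2.8
= 270 + 27.22 + 7.14
= 304.36 mOsm/kg

304.4 mOsm/kg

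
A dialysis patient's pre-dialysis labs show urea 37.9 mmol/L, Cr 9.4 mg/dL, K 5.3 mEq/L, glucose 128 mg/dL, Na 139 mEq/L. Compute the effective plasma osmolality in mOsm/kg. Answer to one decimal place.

285.1 mOsm/kg

Effective osmolality excludes urea (freely permeant across cell membranes):
2·Na + glucose/18
= 2·139 + 128/18
= 278 + 7.11
= 285.11 mOsm/kg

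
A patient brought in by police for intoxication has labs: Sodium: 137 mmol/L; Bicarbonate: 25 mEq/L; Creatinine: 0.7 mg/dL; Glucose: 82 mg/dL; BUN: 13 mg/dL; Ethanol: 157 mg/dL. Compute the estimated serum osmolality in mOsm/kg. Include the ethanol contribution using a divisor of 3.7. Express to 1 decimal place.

Calculated osmolality = 2·Na + glucose/18 + BUN/2.8 + ethanol/3.7
= 2·137 + 82/18 + 13/2.8 + 157/3.7
= 274 + 4.56 + 4.64 + 42.43
= 325.63 mOsm/kg

325.6 mOsm/kg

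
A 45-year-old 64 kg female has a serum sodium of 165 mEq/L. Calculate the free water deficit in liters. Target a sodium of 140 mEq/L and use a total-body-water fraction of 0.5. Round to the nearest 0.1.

TBW = 0.5 · 64 = 32 L
Free water deficit = TBW · (Na/140 − 1)
= 32 · (165/140 − 1)
= 32 · 0.1786
= 5.72 L

5.7 L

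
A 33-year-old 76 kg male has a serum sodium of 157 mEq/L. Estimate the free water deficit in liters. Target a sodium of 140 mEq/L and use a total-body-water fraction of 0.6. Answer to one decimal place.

TBW = 0.6 · 76 = 45.6 L
Free water deficit = TBW · (Na/140 − 1)
= 45.6 · (157/140 − 1)
= 45.6 · 0.1214
= 5.54 L

5.5 L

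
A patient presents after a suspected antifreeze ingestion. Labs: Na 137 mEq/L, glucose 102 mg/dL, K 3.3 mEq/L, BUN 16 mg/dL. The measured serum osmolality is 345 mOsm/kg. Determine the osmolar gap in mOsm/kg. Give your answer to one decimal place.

Calculated osmolality = 2·Na + glucose/18 + BUN/2.8
= 2·137 + 102/18 + 16/2.8
= 274 + 5.67 + 5.71
= 285.38 mOsm/kg ≈ 285.4 mOsm/kg
Osmolar gap = measured − calculated = 345 − 285.4 = 59.6 mOsm/kg

59.6 mOsm/kg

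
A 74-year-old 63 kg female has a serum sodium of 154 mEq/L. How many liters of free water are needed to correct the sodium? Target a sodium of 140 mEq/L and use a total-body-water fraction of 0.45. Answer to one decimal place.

TBW = 0.45 · 63 = 28.35 L
Free water deficit = TBW · (Na/140 − 1)
= 28.35 · (154/140 − 1)
= 28.35 · 0.1
= 2.84 L

2.8 L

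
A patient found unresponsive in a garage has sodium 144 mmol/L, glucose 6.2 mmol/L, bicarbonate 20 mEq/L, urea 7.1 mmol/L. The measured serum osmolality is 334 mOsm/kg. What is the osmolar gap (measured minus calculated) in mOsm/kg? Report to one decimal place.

Calculated osmolality = 2·Na + glucose + urea
= 2·144 + 6.2 + 7.1
= 288 + 6.20 + 7.10
= 301.3 mOsm/kg ≈ 301.3 mOsm/kg
Osmolar gap = measured − calculated = 334 − 301.3 = 32.7 mOsm/kg

32.7 mOsm/kg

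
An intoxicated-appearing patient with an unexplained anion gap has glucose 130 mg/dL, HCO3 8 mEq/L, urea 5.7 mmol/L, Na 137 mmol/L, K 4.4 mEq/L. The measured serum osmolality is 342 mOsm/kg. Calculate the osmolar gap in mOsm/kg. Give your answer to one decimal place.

Calculated osmolality = 2·Na + glucose/18 + urea
= 2·137 + 130/18 + 5.7
= 274 + 7.22 + 5.70
= 286.92 mOsm/kg ≈ 286.9 mOsm/kg
Osmolar gap = measured − calculated = 342 − 286.9 = 55.1 mOsm/kg

55.1 mOsm/kg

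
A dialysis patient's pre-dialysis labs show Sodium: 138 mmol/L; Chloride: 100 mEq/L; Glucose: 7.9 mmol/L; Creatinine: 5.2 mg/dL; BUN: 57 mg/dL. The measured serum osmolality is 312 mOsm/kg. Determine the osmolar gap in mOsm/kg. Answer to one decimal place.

7.7 mOsm/kg

Calculated osmolality = 2·Na + glucose + BUN/2.8
= 2·138 + 7.9 + 57/2.8
= 276 + 7.90 + 20.36
= 304.26 mOsm/kg ≈ 304.3 mOsm/kg
Osmolar gap = measured − calculated = 312 − 304.3 = 7.7 mOsm/kg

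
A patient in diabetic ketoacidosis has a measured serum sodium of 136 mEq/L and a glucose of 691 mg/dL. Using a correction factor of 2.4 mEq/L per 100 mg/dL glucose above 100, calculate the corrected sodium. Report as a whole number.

150 mEq/L

Corrected Na = measured Na + 2.4 · (glucose − 100)/100
= 136 + 2.4 · (691 − 100)/100
= 136 + 14.2
= 150.2 mEq/L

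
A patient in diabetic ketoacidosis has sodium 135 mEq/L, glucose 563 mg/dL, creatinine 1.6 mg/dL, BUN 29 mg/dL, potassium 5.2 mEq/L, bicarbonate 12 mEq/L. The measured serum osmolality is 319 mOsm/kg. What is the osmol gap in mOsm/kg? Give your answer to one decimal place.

7.4 mOsm/kg

Calculated osmolality = 2·Na + glucose/18 + BUN/2.8
= 2·135 + 563/18 + 29/2.8
= 270 + 31.28 + 10.36
= 311.64 mOsm/kg ≈ 311.6 mOsm/kg
Osmolar gap = measured − calculated = 319 − 311.6 = 7.4 mOsm/kg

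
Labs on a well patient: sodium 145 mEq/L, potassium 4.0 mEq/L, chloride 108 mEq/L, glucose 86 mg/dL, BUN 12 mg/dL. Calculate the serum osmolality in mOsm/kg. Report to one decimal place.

299.1 mOsm/kg

Calculated osmolality = 2·Na + glucose/18 + BUN/2.8
= 2·145 + 86/18 + 12/2.8
= 290 + 4.78 + 4.29
= 299.07 mOsm/kg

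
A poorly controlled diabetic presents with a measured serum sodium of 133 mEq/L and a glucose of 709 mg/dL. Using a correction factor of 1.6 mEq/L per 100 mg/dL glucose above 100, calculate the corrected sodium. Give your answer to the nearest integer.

Corrected Na = measured Na + 1.6 · (glucose − 100)/100
= 133 + 1.6 · (709 − 100)/100
= 133 + 9.7
= 142.7 mEq/L

143 mEq/L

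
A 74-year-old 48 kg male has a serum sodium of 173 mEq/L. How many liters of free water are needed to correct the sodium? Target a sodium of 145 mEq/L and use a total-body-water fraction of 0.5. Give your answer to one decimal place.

TBW = 0.5 · 48 = 24 L
Free water deficit = TBW · (Na/145 − 1)
= 24 · (173/145 − 1)
= 24 · 0.1931
= 4.63 L

4.6 L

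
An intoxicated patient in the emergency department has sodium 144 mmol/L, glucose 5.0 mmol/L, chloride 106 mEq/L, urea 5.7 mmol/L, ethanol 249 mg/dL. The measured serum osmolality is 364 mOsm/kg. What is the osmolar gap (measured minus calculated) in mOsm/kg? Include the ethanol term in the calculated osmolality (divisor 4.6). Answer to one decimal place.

11.2 mOsm/kg

Calculated osmolality = 2·Na + glucose + urea + ethanol/4.6
= 2·144 + 5 + 5.7 + 249/4.6
= 288 + 5 + 5.70 + 54.13
= 352.83 mOsm/kg ≈ 352.8 mOsm/kg
Osmolar gap = measured − calculated = 364 − 352.8 = 11.2 mOsm/kg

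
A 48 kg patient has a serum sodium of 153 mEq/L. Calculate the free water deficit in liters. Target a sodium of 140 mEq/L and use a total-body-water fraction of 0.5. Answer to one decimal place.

TBW = 0.5 · 48 = 24 L
Free water deficit = TBW · (Na/140 − 1)
= 24 · (153/140 − 1)
= 24 · 0.0929
= 2.23 L

2.2 L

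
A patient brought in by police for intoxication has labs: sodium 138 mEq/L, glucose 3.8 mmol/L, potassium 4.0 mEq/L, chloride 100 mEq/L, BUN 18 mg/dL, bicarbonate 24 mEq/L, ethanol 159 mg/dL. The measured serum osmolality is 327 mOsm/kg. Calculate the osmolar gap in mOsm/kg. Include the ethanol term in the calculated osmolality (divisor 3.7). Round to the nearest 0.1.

-2.2 mOsm/kg

Calculated osmolality = 2·Na + glucose + BUN/2.8 + ethanol/3.7
= 2·138 + 3.8 + 18/2.8 + 159/3.7
= 276 + 3.80 + 6.43 + 42.97
= 329.2 mOsm/kg ≈ 329.2 mOsm/kg
Osmolar gap = measured − calculated = 327 − 329.2 = -2.2 mOsm/kg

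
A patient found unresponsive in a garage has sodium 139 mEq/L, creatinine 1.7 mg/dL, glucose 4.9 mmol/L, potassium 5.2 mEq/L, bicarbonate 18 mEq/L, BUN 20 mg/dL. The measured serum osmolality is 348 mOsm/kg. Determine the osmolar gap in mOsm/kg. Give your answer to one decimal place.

Calculated osmolality = 2·Na + glucose + BUN/2.8
= 2·139 + 4.9 + 20/2.8
= 278 + 4.90 + 7.14
= 290.04 mOsm/kg ≈ 290.0 mOsm/kg
Osmolar gap = measured − calculated = 348 − 290.0 = 58.0 mOsm/kg

58.0 mOsm/kg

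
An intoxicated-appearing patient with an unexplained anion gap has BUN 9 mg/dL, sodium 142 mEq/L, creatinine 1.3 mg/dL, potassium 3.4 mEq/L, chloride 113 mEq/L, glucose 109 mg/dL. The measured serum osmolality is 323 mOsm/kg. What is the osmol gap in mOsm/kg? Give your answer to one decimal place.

Calculated osmolality = 2·Na + glucose/18 + BUN/2.8
= 2·142 + 109/18 + 9/2.8
= 284 + 6.06 + 3.21
= 293.27 mOsm/kg ≈ 293.3 mOsm/kg
Osmolar gap = measured − calculated = 323 − 293.3 = 29.7 mOsm/kg

29.7 mOsm/kg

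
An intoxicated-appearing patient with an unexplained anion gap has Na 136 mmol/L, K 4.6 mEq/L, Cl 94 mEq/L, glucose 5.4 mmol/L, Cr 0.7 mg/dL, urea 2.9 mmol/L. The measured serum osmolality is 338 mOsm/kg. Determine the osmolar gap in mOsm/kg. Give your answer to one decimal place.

57.7 mOsm/kg

Calculated osmolality = 2·Na + glucose + urea
= 2·136 + 5.4 + 2.9
= 272 + 5.40 + 2.90
= 280.3 mOsm/kg ≈ 280.3 mOsm/kg
Osmolar gap = measured − calculated = 338 − 280.3 = 57.7 mOsm/kg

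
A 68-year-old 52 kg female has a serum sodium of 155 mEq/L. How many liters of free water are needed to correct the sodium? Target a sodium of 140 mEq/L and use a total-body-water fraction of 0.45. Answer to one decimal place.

2.5 L

TBW = 0.45 · 52 = 23.4 L
Free water deficit = TBW · (Na/140 − 1)
= 23.4 · (155/140 − 1)
= 23.4 · 0.1071
= 2.51 L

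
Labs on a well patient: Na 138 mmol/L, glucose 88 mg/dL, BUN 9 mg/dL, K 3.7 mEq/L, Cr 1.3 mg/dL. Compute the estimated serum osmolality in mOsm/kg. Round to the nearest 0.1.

Calculated osmolality = 2·Na + glucose/18 + BUN/2.8
= 2·138 + 88/18 + 9/2.8
= 276 + 4.89 + 3.21
= 284.1 mOsm/kg

284.1 mOsm/kg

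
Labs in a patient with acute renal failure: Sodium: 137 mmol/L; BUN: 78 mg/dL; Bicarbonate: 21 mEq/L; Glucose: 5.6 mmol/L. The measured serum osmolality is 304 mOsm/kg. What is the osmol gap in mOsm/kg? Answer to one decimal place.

-3.5 mOsm/kg

Calculated osmolality = 2·Na + glucose + BUN/2.8
= 2·137 + 5.6 + 78/2.8
= 274 + 5.60 + 27.86
= 307.46 mOsm/kg ≈ 307.5 mOsm/kg
Osmolar gap = measured − calculated = 304 − 307.5 = -3.5 mOsm/kg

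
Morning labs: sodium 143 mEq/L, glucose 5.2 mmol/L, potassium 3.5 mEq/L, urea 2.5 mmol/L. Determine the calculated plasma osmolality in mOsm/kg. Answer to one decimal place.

293.7 mOsm/kg

Calculated osmolality = 2·Na + glucose + urea
= 2·143 + 5.2 + 2.5
= 286 + 5.20 + 2.50
= 293.7 mOsm/kg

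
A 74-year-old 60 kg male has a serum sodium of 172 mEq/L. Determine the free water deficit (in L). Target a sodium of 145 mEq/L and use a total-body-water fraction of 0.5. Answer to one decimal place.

5.6 L

TBW = 0.5 · 60 = 30 L
Free water deficit = TBW · (Na/145 − 1)
= 30 · (172/145 − 1)
= 30 · 0.1862
= 5.59 L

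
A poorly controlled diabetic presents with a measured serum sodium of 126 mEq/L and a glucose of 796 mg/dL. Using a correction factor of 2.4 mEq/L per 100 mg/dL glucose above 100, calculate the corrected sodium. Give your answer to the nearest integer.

Corrected Na = measured Na + 2.4 · (glucose − 100)/100
= 126 + 2.4 · (796 − 100)/100
= 126 + 16.7
= 142.7 mEq/L

143 mEq/L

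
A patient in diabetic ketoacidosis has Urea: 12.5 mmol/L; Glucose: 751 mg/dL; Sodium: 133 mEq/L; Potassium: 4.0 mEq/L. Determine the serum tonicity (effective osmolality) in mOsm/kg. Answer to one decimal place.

Effective osmolality excludes urea (freely permeant across cell membranes):
2·Na + glucose/18
= 2·133 + 751/18
= 266 + 41.72
= 307.72 mOsm/kg

307.7 mOsm/kg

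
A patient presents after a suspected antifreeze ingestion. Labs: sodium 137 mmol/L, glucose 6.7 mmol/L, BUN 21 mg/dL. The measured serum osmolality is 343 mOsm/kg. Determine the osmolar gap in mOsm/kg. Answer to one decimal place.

Calculated osmolality = 2·Na + glucose + BUN/2.8
= 2·137 + 6.7 + 21/2.8
= 274 + 6.70 + 7.50
= 288.2 mOsm/kg ≈ 288.2 mOsm/kg
Osmolar gap = measured − calculated = 343 − 288.2 = 54.8 mOsm/kg

54.8 mOsm/kg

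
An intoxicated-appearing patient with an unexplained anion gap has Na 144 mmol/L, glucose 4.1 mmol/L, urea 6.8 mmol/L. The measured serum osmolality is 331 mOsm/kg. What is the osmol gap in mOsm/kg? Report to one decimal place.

Calculated osmolality = 2·Na + glucose + urea
= 2·144 + 4.1 + 6.8
= 288 + 4.10 + 6.80
= 298.9 mOsm/kg ≈ 298.9 mOsm/kg
Osmolar gap = measured − calculated = 331 − 298.9 = 32.1 mOsm/kg

32.1 mOsm/kg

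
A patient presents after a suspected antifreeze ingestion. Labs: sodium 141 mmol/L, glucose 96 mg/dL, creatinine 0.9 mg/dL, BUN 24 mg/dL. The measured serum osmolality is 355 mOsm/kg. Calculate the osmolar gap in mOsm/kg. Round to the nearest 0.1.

59.1 mOsm/kg

Calculated osmolality = 2·Na + glucose/18 + BUN/2.8
= 2·141 + 96/18 + 24/2.8
= 282 + 5.33 + 8.57
= 295.9 mOsm/kg ≈ 295.9 mOsm/kg
Osmolar gap = measured − calculated = 355 − 295.9 = 59.1 mOsm/kg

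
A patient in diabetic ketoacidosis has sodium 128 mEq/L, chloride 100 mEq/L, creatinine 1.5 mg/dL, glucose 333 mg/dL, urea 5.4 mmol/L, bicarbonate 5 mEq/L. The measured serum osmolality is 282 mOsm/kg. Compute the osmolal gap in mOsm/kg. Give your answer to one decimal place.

Calculated osmolality = 2·Na + glucose/18 + urea
= 2·128 + 333/18 + 5.4
= 256 + 18.50 + 5.40
= 279.9 mOsm/kg ≈ 279.9 mOsm/kg
Osmolar gap = measured − calculated = 282 − 279.9 = 2.1 mOsm/kg

2.1 mOsm/kg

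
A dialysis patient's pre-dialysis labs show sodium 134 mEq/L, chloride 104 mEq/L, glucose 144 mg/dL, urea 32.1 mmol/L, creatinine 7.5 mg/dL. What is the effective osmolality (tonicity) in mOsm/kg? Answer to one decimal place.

276.0 mOsm/kg

Effective osmolality excludes urea (freely permeant across cell membranes):
2·Na + glucose/18
= 2·134 + 144/18
= 268 + 8
= 276 mOsm/kg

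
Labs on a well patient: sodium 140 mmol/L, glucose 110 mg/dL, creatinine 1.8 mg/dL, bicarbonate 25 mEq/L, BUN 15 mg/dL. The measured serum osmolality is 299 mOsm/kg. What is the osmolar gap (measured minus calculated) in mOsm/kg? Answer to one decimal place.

7.5 mOsm/kg

Calculated osmolality = 2·Na + glucose/18 + BUN/2.8
= 2·140 + 110/18 + 15/2.8
= 280 + 6.11 + 5.36
= 291.47 mOsm/kg ≈ 291.5 mOsm/kg
Osmolar gap = measured − calculated = 299 − 291.5 = 7.5 mOsm/kg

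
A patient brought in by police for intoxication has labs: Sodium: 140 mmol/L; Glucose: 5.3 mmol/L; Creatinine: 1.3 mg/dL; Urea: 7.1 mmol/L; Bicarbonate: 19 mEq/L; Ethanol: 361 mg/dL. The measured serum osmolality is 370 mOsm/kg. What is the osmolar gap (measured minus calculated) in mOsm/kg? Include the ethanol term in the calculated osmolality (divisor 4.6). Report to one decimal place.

-0.9 mOsm/kg

Calculated osmolality = 2·Na + glucose + urea + ethanol/4.6
= 2·140 + 5.3 + 7.1 + 361/4.6
= 280 + 5.30 + 7.10 + 78.48
= 370.88 mOsm/kg ≈ 370.9 mOsm/kg
Osmolar gap = measured − calculated = 370 − 370.9 = -0.9 mOsm/kg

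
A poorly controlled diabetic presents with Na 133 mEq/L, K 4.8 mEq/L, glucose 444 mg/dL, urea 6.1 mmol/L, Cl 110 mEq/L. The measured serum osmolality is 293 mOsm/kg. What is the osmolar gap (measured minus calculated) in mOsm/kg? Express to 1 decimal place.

-3.8 mOsm/kg

Calculated osmolality = 2·Na + glucose/18 + urea
= 2·133 + 444/18 + 6.1
= 266 + 24.67 + 6.10
= 296.77 mOsm/kg ≈ 296.8 mOsm/kg
Osmolar gap = measured − calculated = 293 − 296.8 = -3.8 mOsm/kg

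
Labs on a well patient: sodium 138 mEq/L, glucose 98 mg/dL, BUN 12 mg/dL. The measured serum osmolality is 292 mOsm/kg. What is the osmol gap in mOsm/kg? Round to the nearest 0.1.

Calculated osmolality = 2·Na + glucose/18 + BUN/2.8
= 2·138 + 98/18 + 12/2.8
= 276 + 5.44 + 4.29
= 285.73 mOsm/kg ≈ 285.7 mOsm/kg
Osmolar gap = measured − calculated = 292 − 285.7 = 6.3 mOsm/kg

6.3 mOsm/kg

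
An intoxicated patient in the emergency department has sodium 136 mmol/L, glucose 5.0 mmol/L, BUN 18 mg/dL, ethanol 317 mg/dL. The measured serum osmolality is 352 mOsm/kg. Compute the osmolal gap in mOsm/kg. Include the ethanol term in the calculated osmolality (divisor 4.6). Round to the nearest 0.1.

-0.3 mOsm/kg

Calculated osmolality = 2·Na + glucose + BUN/2.8 + ethanol/4.6
= 2·136 + 5 + 18/2.8 + 317/4.6
= 272 + 5 + 6.43 + 68.91
= 352.34 mOsm/kg ≈ 352.3 mOsm/kg
Osmolar gap = measured − calculated = 352 − 352.3 = -0.3 mOsm/kg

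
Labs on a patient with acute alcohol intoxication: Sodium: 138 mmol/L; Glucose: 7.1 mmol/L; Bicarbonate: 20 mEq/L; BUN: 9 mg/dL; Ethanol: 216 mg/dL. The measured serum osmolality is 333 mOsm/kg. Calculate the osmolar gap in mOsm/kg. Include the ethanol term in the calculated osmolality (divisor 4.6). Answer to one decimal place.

Calculated osmolality = 2·Na + glucose + BUN/2.8 + ethanol/4.6
= 2·138 + 7.1 + 9/2.8 + 216/4.6
= 276 + 7.10 + 3.21 + 46.96
= 333.27 mOsm/kg ≈ 333.3 mOsm/kg
Osmolar gap = measured − calculated = 333 − 333.3 = -0.3 mOsm/kg

-0.3 mOsm/kg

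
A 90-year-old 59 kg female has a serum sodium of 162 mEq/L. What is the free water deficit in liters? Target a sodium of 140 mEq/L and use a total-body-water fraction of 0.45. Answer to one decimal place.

TBW = 0.45 · 59 = 26.55 L
Free water deficit = TBW · (Na/140 − 1)
= 26.55 · (162/140 − 1)
= 26.55 · 0.1571
= 4.17 L

4.2 L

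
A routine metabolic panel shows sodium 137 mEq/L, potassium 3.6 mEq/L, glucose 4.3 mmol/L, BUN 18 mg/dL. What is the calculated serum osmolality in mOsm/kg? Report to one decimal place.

284.7 mOsm/kg

Calculated osmolality = 2·Na + glucose + BUN/2.8
= 2·137 + 4.3 + 18/2.8
= 274 + 4.30 + 6.43
= 284.73 mOsm/kg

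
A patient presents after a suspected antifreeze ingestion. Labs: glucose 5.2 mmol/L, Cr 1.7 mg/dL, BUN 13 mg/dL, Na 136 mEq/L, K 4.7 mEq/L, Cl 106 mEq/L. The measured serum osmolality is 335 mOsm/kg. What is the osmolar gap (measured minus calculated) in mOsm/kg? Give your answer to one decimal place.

Calculated osmolality = 2·Na + glucose + BUN/2.8
= 2·136 + 5.2 + 13/2.8
= 272 + 5.20 + 4.64
= 281.84 mOsm/kg ≈ 281.8 mOsm/kg
Osmolar gap = measured − calculated = 335 − 281.8 = 53.2 mOsm/kg

53.2 mOsm/kg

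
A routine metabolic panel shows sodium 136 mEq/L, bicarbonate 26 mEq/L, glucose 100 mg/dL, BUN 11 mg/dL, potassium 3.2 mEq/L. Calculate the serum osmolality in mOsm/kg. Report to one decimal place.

Calculated osmolality = 2·Na + glucose/18 + BUN/2.8
= 2·136 + 100/18 + 11/2.8
= 272 + 5.56 + 3.93
= 281.49 mOsm/kg

281.5 mOsm/kg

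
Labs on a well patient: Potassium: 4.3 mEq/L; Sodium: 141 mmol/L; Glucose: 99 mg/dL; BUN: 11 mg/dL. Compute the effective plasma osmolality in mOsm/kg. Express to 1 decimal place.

287.5 mOsm/kg

Effective osmolality excludes urea (freely permeant across cell membranes):
2·Na + glucose/18
= 2·141 + 99/18
= 282 + 5.5
= 287.5 mOsm/kg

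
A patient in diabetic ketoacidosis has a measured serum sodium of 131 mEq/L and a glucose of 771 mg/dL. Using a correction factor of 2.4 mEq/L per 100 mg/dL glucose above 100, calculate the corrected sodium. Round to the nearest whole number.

147 mEq/L

Corrected Na = measured Na + 2.4 · (glucose − 100)/100
= 131 + 2.4 · (771 − 100)/100
= 131 + 16.1
= 147.1 mEq/L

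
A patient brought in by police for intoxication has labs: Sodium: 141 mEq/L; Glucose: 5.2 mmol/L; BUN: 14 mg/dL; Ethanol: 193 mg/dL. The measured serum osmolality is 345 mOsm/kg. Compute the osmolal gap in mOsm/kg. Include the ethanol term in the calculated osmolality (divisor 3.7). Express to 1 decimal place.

0.6 mOsm/kg

Calculated osmolality = 2·Na + glucose + BUN/2.8 + ethanol/3.7
= 2·141 + 5.2 + 14/2.8 + 193/3.7
= 282 + 5.20 + 5 + 52.16
= 344.36 mOsm/kg ≈ 344.4 mOsm/kg
Osmolar gap = measured − calculated = 345 − 344.4 = 0.6 mOsm/kg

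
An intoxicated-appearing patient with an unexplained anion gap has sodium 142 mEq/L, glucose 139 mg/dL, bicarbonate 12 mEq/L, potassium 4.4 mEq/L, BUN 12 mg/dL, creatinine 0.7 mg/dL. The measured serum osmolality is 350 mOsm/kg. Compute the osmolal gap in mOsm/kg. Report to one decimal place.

Calculated osmolality = 2·Na + glucose/18 + BUN/2.8
= 2·142 + 139/18 + 12/2.8
= 284 + 7.72 + 4.29
= 296.01 mOsm/kg ≈ 296.0 mOsm/kg
Osmolar gap = measured − calculated = 350 − 296.0 = 54.0 mOsm/kg

54.0 mOsm/kg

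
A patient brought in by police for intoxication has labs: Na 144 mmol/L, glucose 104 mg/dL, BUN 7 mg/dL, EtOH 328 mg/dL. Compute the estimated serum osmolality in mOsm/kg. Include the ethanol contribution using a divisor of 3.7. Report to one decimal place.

384.9 mOsm/kg

Calculated osmolality = 2·Na + glucose/18 + BUN/2.8 + ethanol/3.7
= 2·144 + 104/18 + 7/2.8 + 328/3.7
= 288 + 5.78 + 2.50 + 88.65
= 384.93 mOsm/kg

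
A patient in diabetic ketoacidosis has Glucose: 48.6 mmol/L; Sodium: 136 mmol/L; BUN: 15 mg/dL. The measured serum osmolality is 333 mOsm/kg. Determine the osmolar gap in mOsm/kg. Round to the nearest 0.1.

7.0 mOsm/kg

Calculated osmolality = 2·Na + glucose + BUN/2.8
= 2·136 + 48.6 + 15/2.8
= 272 + 48.60 + 5.36
= 325.96 mOsm/kg ≈ 326.0 mOsm/kg
Osmolar gap = measured − calculated = 333 − 326.0 = 7.0 mOsm/kg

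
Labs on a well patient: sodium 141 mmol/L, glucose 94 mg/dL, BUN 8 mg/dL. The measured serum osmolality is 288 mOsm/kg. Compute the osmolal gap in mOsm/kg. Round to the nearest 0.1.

-2.1 mOsm/kg

Calculated osmolality = 2·Na + glucose/18 + BUN/2.8
= 2·141 + 94/18 + 8/2.8
= 282 + 5.22 + 2.86
= 290.08 mOsm/kg ≈ 290.1 mOsm/kg
Osmolar gap = measured − calculated = 288 − 290.1 = -2.1 mOsm/kg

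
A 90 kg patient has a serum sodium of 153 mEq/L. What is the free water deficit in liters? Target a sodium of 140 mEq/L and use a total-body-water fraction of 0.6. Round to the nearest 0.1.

TBW = 0.6 · 90 = 54 L
Free water deficit = TBW · (Na/140 − 1)
= 54 · (153/140 − 1)
= 54 · 0.0929
= 5.02 L

5.0 L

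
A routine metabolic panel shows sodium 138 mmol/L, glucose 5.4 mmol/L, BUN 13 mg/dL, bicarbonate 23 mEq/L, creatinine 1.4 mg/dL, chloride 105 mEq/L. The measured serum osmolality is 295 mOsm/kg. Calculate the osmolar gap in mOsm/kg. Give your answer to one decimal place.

9.0 mOsm/kg

Calculated osmolality = 2·Na + glucose + BUN/2.8
= 2·138 + 5.4 + 13/2.8
= 276 + 5.40 + 4.64
= 286.04 mOsm/kg ≈ 286.0 mOsm/kg
Osmolar gap = measured − calculated = 295 − 286.0 = 9.0 mOsm/kg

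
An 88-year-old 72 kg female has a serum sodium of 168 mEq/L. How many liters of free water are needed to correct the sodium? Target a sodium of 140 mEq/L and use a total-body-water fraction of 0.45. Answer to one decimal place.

TBW = 0.45 · 72 = 32.4 L
Free water deficit = TBW · (Na/140 − 1)
= 32.4 · (168/140 − 1)
= 32.4 · 0.2
= 6.48 L

6.5 L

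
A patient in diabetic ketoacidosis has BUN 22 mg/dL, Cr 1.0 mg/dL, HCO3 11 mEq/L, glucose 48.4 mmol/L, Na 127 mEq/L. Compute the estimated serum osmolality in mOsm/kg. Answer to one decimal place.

310.3 mOsm/kg

Calculated osmolality = 2·Na + glucose + BUN/2.8
= 2·127 + 48.4 + 22/2.8
= 254 + 48.40 + 7.86
= 310.26 mOsm/kg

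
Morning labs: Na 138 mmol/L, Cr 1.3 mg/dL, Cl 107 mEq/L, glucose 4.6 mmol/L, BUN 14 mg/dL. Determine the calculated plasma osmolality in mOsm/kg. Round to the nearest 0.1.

285.6 mOsm/kg

Calculated osmolality = 2·Na + glucose + BUN/2.8
= 2·138 + 4.6 + 14/2.8
= 276 + 4.60 + 5
= 285.6 mOsm/kg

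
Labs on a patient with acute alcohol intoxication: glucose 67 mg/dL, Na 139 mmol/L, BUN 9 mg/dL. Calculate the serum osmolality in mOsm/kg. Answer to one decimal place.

Calculated osmolality = 2·Na + glucose/18 + BUN/2.8
= 2·139 + 67/18 + 9/2.8
= 278 + 3.72 + 3.21
= 284.93 mOsm/kg

284.9 mOsm/kg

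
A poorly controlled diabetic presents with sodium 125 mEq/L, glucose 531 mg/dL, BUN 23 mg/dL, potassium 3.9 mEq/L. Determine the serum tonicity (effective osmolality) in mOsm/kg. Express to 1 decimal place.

Effective osmolality excludes urea (freely permeant across cell membranes):
2·Na + glucose/18
= 2·125 + 531/18
= 250 + 29.5
= 279.5 mOsm/kg

279.5 mOsm/kg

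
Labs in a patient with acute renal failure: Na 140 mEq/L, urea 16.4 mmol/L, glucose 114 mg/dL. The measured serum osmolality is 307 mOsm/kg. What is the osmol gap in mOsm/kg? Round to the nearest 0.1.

4.3 mOsm/kg

Calculated osmolality = 2·Na + glucose/18 + urea
= 2·140 + 114/18 + 16.4
= 280 + 6.33 + 16.40
= 302.73 mOsm/kg ≈ 302.7 mOsm/kg
Osmolar gap = measured − calculated = 307 − 302.7 = 4.3 mOsm/kg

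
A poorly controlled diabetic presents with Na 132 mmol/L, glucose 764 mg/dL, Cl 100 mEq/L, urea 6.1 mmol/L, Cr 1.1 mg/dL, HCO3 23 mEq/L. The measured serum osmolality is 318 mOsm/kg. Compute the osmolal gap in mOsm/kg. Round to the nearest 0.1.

Calculated osmolality = 2·Na + glucose/18 + urea
= 2·132 + 764/18 + 6.1
= 264 + 42.44 + 6.10
= 312.54 mOsm/kg ≈ 312.5 mOsm/kg
Osmolar gap = measured − calculated = 318 − 312.5 = 5.5 mOsm/kg

5.5 mOsm/kg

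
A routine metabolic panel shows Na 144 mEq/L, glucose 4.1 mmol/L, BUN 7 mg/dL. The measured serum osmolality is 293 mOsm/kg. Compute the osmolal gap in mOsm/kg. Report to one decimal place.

-1.6 mOsm/kg

Calculated osmolality = 2·Na + glucose + BUN/2.8
= 2·144 + 4.1 + 7/2.8
= 288 + 4.10 + 2.50
= 294.6 mOsm/kg ≈ 294.6 mOsm/kg
Osmolar gap = measured − calculated = 293 − 294.6 = -1.6 mOsm/kg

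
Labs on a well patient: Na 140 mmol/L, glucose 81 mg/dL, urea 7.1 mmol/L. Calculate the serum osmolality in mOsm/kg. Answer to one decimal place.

Calculated osmolality = 2·Na + glucose/18 + urea
= 2·140 + 81/18 + 7.1
= 280 + 4.50 + 7.10
= 291.6 mOsm/kg

291.6 mOsm/kg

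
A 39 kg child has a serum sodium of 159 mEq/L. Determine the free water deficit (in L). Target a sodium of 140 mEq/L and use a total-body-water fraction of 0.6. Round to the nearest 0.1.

TBW = 0.6 · 39 = 23.4 L
Free water deficit = TBW · (Na/140 − 1)
= 23.4 · (159/140 − 1)
= 23.4 · 0.1357
= 3.18 L

3.2 L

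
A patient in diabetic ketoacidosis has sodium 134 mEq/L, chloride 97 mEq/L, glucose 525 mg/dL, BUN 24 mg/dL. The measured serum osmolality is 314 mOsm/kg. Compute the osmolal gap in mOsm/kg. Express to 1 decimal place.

Calculated osmolality = 2·Na + glucose/18 + BUN/2.8
= 2·134 + 525/18 + 24/2.8
= 268 + 29.17 + 8.57
= 305.74 mOsm/kg ≈ 305.7 mOsm/kg
Osmolar gap = measured − calculated = 314 − 305.7 = 8.3 mOsm/kg

8.3 mOsm/kg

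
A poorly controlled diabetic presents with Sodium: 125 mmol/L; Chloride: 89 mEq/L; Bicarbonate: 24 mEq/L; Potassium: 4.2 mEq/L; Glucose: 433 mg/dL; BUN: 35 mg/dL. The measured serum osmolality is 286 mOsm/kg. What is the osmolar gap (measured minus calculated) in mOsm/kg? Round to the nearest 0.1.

Calculated osmolality = 2·Na + glucose/18 + BUN/2.8
= 2·125 + 433/18 + 35/2.8
= 250 + 24.06 + 12.50
= 286.56 mOsm/kg ≈ 286.6 mOsm/kg
Osmolar gap = measured − calculated = 286 − 286.6 = -0.6 mOsm/kg

-0.6 mOsm/kg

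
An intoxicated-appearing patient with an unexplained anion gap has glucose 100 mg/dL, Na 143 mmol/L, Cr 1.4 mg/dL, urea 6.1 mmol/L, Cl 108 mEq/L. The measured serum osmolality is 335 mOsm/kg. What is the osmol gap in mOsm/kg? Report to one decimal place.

37.3 mOsm/kg

Calculated osmolality = 2·Na + glucose/18 + urea
= 2·143 + 100/18 + 6.1
= 286 + 5.56 + 6.10
= 297.66 mOsm/kg ≈ 297.7 mOsm/kg
Osmolar gap = measured − calculated = 335 − 297.7 = 37.3 mOsm/kg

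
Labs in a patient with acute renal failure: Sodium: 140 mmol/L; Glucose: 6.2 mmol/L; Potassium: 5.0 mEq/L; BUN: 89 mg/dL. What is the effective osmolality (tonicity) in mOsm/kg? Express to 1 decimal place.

Effective osmolality excludes urea (freely permeant across cell membranes):
2·Na + glucose
= 2·140 + 6.2
= 280 + 6.2
= 286.2 mOsm/kg

286.2 mOsm/kg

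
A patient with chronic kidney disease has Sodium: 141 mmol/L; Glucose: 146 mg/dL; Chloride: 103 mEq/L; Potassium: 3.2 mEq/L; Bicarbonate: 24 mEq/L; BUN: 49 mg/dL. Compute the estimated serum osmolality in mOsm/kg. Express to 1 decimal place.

307.6 mOsm/kg

Calculated osmolality = 2·Na + glucose/18 + BUN/2.8
= 2·141 + 146/18 + 49/2.8
= 282 + 8.11 + 17.50
= 307.61 mOsm/kg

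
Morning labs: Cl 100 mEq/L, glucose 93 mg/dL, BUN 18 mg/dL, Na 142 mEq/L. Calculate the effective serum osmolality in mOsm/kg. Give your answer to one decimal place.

Effective osmolality excludes urea (freely permeant across cell membranes):
2·Na + glucose/18
= 2·142 + 93/18
= 284 + 5.17
= 289.17 mOsm/kg

289.2 mOsm/kg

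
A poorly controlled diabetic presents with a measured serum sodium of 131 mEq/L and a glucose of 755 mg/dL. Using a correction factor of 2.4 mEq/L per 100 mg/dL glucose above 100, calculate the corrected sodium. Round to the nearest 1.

147 mEq/L

Corrected Na = measured Na + 2.4 · (glucose − 100)/100
= 131 + 2.4 · (755 − 100)/100
= 131 + 15.7
= 146.7 mEq/L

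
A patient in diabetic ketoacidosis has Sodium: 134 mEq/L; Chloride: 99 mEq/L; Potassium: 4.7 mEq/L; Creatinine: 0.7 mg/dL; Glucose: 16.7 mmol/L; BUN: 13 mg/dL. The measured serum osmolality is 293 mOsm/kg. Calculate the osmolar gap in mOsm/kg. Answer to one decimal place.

Calculated osmolality = 2·Na + glucose + BUN/2.8
= 2·134 + 16.7 + 13/2.8
= 268 + 16.70 + 4.64
= 289.34 mOsm/kg ≈ 289.3 mOsm/kg
Osmolar gap = measured − calculated = 293 − 289.3 = 3.7 mOsm/kg

3.7 mOsm/kg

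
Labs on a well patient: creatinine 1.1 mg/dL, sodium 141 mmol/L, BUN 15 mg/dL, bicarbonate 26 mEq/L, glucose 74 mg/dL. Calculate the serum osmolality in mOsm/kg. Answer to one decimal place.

291.5 mOsm/kg

Calculated osmolality = 2·Na + glucose/18 + BUN/2.8
= 2·141 + 74/18 + 15/2.8
= 282 + 4.11 + 5.36
= 291.47 mOsm/kg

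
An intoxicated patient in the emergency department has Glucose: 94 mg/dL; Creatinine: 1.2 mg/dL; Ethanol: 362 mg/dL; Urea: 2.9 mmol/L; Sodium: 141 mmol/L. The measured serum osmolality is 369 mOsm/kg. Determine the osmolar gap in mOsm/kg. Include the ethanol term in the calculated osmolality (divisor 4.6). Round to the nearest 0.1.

Calculated osmolality = 2·Na + glucose/18 + urea + ethanol/4.6
= 2·141 + 94/18 + 2.9 + 362/4.6
= 282 + 5.22 + 2.90 + 78.70
= 368.82 mOsm/kg ≈ 368.8 mOsm/kg
Osmolar gap = measured − calculated = 369 − 368.8 = 0.2 mOsm/kg

0.2 mOsm/kg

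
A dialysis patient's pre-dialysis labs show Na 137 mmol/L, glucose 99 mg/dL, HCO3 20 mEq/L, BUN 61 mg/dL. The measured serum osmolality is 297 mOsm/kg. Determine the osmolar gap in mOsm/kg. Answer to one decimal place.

Calculated osmolality = 2·Na + glucose/18 + BUN/2.8
= 2·137 + 99/18 + 61/2.8
= 274 + 5.50 + 21.79
= 301.29 mOsm/kg ≈ 301.3 mOsm/kg
Osmolar gap = measured − calculated = 297 − 301.3 = -4.3 mOsm/kg

-4.3 mOsm/kg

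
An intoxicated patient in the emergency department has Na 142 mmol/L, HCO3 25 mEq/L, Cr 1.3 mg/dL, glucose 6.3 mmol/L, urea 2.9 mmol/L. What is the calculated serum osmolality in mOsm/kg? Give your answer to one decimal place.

Calculated osmolality = 2·Na + glucose + urea
= 2·142 + 6.3 + 2.9
= 284 + 6.30 + 2.90
= 293.2 mOsm/kg

293.2 mOsm/kg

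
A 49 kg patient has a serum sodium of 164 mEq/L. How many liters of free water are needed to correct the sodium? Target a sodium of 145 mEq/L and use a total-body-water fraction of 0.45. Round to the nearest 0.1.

2.9 L

TBW = 0.45 · 49 = 22.05 L
Free water deficit = TBW · (Na/145 − 1)
= 22.05 · (164/145 − 1)
= 22.05 · 0.131
= 2.89 L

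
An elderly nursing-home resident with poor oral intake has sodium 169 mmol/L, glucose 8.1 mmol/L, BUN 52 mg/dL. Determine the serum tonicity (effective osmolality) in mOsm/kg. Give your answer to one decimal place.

Effective osmolality excludes urea (freely permeant across cell membranes):
2·Na + glucose
= 2·169 + 8.1
= 338 + 8.1
= 346.1 mOsm/kg

346.1 mOsm/kg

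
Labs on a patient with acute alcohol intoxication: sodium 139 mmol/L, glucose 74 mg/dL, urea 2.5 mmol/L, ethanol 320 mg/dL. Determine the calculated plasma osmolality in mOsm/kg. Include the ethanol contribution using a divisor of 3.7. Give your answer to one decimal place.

Calculated osmolality = 2·Na + glucose/18 + urea + ethanol/3.7
= 2·139 + 74/18 + 2.5 + 320/3.7
= 278 + 4.11 + 2.50 + 86.49
= 371.1 mOsm/kg

371.1 mOsm/kg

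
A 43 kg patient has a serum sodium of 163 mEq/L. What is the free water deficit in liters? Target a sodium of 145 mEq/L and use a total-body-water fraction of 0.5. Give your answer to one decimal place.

TBW = 0.5 · 43 = 21.5 L
Free water deficit = TBW · (Na/145 − 1)
= 21.5 · (163/145 − 1)
= 21.5 · 0.1241
= 2.67 L

2.7 L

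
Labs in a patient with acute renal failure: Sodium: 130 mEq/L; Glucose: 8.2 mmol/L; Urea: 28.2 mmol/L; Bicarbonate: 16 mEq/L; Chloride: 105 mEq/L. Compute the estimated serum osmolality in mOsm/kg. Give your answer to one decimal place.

296.4 mOsm/kg

Calculated osmolality = 2·Na + glucose + urea
= 2·130 + 8.2 + 28.2
= 260 + 8.20 + 28.20
= 296.4 mOsm/kg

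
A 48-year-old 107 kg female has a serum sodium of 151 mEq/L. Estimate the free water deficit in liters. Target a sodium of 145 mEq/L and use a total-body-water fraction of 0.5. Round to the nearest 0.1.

2.2 L

TBW = 0.5 · 107 = 53.5 L
Free water deficit = TBW · (Na/145 − 1)
= 53.5 · (151/145 − 1)
= 53.5 · 0.0414
= 2.21 L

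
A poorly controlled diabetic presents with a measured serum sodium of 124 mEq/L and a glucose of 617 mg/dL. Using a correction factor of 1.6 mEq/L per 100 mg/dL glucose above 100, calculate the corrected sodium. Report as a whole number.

Corrected Na = measured Na + 1.6 · (glucose − 100)/100
= 124 + 1.6 · (617 − 100)/100
= 124 + 8.3
= 132.3 mEq/L

132 mEq/L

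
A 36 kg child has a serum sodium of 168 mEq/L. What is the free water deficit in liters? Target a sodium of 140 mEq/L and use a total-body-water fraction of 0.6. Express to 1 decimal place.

TBW = 0.6 · 36 = 21.6 L
Free water deficit = TBW · (Na/140 − 1)
= 21.6 · (168/140 − 1)
= 21.6 · 0.2
= 4.32 L

4.3 L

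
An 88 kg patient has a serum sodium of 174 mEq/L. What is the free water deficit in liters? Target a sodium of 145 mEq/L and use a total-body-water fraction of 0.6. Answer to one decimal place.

TBW = 0.6 · 88 = 52.8 L
Free water deficit = TBW · (Na/145 − 1)
= 52.8 · (174/145 − 1)
= 52.8 · 0.2
= 10.56 L

10.6 L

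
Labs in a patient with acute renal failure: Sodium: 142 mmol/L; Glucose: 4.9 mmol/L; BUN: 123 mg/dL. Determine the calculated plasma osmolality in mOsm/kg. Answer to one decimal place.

332.8 mOsm/kg

Calculated osmolality = 2·Na + glucose + BUN/2.8
= 2·142 + 4.9 + 123/2.8
= 284 + 4.90 + 43.93
= 332.83 mOsm/kg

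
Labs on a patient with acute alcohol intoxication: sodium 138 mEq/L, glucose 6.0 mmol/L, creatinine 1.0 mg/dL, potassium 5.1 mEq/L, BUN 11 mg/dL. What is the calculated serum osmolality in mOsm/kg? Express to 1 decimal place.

Calculated osmolality = 2·Na + glucose + BUN/2.8
= 2·138 + 6 + 11/2.8
= 276 + 6 + 3.93
= 285.93 mOsm/kg

285.9 mOsm/kg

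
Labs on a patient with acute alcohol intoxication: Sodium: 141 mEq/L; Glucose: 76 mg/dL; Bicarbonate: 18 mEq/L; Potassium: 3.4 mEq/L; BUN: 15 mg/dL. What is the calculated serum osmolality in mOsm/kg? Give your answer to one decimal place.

Calculated osmolality = 2·Na + glucose/18 + BUN/2.8
= 2·141 + 76/18 + 15/2.8
= 282 + 4.22 + 5.36
= 291.58 mOsm/kg

291.6 mOsm/kg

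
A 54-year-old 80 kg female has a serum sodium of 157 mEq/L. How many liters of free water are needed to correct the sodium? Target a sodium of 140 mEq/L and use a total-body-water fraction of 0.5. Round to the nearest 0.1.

TBW = 0.5 · 80 = 40 L
Free water deficit = TBW · (Na/140 − 1)
= 40 · (157/140 − 1)
= 40 · 0.1214
= 4.86 L

4.9 L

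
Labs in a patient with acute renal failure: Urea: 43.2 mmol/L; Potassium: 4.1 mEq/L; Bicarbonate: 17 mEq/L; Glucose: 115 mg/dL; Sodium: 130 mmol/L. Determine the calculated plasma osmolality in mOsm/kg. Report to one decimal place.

Calculated osmolality = 2·Na + glucose/18 + urea
= 2·130 + 115/18 + 43.2
= 260 + 6.39 + 43.20
= 309.59 mOsm/kg

309.6 mOsm/kg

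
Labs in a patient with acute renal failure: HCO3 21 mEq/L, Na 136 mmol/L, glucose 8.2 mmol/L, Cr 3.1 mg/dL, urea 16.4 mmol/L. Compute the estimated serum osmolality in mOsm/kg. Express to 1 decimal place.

Calculated osmolality = 2·Na + glucose + urea
= 2·136 + 8.2 + 16.4
= 272 + 8.20 + 16.40
= 296.6 mOsm/kg

296.6 mOsm/kg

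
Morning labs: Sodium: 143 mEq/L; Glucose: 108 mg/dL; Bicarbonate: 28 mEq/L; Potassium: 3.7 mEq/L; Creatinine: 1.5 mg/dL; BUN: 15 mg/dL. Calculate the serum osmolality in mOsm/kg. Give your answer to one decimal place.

Calculated osmolality = 2·Na + glucose/18 + BUN/2.8
= 2·143 + 108/18 + 15/2.8
= 286 + 6 + 5.36
= 297.36 mOsm/kg

297.4 mOsm/kg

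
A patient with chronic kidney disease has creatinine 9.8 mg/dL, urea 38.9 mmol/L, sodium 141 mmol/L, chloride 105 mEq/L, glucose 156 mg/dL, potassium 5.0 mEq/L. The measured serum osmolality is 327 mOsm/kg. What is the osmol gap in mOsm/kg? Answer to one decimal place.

-2.6 mOsm/kg

Calculated osmolality = 2·Na + glucose/18 + urea
= 2·141 + 156/18 + 38.9
= 282 + 8.67 + 38.90
= 329.57 mOsm/kg ≈ 329.6 mOsm/kg
Osmolar gap = measured − calculated = 327 − 329.6 = -2.6 mOsm/kg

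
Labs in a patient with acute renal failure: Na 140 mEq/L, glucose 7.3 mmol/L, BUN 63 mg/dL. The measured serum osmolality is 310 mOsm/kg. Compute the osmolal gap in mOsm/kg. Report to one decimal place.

Calculated osmolality = 2·Na + glucose + BUN/2.8
= 2·140 + 7.3 + 63/2.8
= 280 + 7.30 + 22.50
= 309.8 mOsm/kg ≈ 309.8 mOsm/kg
Osmolar gap = measured − calculated = 310 − 309.8 = 0.2 mOsm/kg

0.2 mOsm/kg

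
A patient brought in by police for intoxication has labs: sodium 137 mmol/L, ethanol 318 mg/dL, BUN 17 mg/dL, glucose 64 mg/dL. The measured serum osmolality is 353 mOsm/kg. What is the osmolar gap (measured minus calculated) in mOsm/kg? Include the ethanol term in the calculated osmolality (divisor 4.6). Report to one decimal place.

0.2 mOsm/kg

Calculated osmolality = 2·Na + glucose/18 + BUN/2.8 + ethanol/4.6
= 2·137 + 64/18 + 17/2.8 + 318/4.6
= 274 + 3.56 + 6.07 + 69.13
= 352.76 mOsm/kg ≈ 352.8 mOsm/kg
Osmolar gap = measured − calculated = 353 − 352.8 = 0.2 mOsm/kg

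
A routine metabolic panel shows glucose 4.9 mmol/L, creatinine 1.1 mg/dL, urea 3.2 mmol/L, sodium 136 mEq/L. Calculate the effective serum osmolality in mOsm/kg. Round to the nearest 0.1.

276.9 mOsm/kg

Effective osmolality excludes urea (freely permeant across cell membranes):
2·Na + glucose
= 2·136 + 4.9
= 272 + 4.9
= 276.9 mOsm/kg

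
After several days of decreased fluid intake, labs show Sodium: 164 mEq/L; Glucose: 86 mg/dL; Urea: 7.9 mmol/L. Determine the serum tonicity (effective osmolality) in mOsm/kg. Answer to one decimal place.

332.8 mOsm/kg

Effective osmolality excludes urea (freely permeant across cell membranes):
2·Na + glucose/18
= 2·164 + 86/18
= 328 + 4.78
= 332.78 mOsm/kg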